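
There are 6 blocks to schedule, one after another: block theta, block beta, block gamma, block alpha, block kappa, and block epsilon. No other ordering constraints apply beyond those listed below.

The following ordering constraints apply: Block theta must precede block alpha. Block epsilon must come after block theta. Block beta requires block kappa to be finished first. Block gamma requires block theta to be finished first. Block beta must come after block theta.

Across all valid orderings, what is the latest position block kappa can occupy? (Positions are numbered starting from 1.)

The only block forced after block kappa (directly or by a chain) is block beta.
With 1 mandatory successor out of 6 blocks total, the latest slot for block kappa is 6−1 = 5, and it's reachable by doing all non-successors before block kappa.

5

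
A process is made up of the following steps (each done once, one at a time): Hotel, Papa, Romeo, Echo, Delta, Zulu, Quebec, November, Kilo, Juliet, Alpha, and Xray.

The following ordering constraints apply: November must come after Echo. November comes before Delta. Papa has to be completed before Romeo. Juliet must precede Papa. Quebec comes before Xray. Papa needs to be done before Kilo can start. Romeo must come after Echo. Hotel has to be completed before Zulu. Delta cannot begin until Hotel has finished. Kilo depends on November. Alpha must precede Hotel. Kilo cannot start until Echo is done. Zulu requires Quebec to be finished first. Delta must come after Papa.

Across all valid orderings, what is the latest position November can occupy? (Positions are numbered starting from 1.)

10

Every step that must follow November has to come after it. Tracing all chains starting from November, those steps are: Delta, Kilo — 2 in total.
With 2 mandatory successors out of 12 steps total, the latest slot for November is 12−2 = 10, and it's reachable by doing all non-successors before November.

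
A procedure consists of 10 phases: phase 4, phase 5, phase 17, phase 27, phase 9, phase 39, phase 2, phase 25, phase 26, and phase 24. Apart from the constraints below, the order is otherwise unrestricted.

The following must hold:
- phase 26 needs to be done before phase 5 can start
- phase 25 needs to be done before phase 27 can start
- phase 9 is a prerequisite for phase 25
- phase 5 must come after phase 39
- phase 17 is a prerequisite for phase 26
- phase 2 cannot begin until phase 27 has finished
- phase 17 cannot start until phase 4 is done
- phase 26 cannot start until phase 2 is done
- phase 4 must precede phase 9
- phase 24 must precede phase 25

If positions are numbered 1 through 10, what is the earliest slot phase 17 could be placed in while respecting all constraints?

2

The only phase forced before phase 17 (directly or transitively) is phase 4.
With 1 mandatory predecessor, the earliest phase 17 can sit is position 1+1 = 2, and placing just that one first achieves it.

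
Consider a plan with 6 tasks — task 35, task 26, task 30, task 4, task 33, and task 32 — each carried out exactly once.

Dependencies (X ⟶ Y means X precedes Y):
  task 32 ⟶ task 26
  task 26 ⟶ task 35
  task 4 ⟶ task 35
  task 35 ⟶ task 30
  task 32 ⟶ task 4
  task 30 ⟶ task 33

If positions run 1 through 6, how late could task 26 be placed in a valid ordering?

Following every chain forward from task 26, the tasks that must come later are task 35, task 30, task 33 — 3 of them.
With 3 mandatory successors out of 6 tasks total, the latest slot for task 26 is 6−3 = 3, and it's reachable by doing all non-successors before task 26.

3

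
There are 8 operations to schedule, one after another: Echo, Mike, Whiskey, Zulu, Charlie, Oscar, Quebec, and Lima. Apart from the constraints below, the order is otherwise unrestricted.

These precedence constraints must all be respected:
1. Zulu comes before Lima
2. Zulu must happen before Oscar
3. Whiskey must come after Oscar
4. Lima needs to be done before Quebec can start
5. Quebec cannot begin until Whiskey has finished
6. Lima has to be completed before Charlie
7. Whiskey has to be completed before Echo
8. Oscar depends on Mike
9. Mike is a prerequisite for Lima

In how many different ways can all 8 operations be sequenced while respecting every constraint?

The operations with no prerequisites are Mike, Zulu; any of them can be placed first.
Enumerating by repeatedly choosing an available operation (one whose prerequisites are all placed) gives 52 distinct complete orderings.

52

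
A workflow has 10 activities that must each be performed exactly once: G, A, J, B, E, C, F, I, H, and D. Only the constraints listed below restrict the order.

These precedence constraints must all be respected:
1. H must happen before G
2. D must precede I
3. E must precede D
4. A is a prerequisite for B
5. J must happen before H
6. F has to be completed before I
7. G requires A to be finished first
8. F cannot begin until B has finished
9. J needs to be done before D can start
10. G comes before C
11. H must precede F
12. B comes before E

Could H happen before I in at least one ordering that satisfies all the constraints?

Yes

H is actually forced before I by the constraints, so certainly some valid ordering has H first.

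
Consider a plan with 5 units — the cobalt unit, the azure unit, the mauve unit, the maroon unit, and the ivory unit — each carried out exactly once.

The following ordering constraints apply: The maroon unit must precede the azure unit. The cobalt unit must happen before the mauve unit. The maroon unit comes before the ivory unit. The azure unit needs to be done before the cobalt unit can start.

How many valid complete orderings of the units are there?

4

The maroon unit is the only unit with nothing required before it, so every ordering starts there.
Enumerating by repeatedly choosing an available unit (one whose prerequisites are all placed) gives 4 distinct complete orderings.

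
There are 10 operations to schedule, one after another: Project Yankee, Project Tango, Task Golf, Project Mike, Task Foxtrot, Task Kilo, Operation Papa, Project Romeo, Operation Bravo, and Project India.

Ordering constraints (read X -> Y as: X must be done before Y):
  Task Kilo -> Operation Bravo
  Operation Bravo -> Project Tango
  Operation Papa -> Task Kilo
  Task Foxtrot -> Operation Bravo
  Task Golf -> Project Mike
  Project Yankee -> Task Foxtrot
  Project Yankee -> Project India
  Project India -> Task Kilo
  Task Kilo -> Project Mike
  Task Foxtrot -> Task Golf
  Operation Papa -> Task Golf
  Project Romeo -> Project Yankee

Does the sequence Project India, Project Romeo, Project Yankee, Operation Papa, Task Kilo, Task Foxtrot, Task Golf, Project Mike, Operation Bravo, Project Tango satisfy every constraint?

In the proposed order, Project India appears before Project Yankee.
That contradicts the constraint that Project Yankee must precede Project India.

No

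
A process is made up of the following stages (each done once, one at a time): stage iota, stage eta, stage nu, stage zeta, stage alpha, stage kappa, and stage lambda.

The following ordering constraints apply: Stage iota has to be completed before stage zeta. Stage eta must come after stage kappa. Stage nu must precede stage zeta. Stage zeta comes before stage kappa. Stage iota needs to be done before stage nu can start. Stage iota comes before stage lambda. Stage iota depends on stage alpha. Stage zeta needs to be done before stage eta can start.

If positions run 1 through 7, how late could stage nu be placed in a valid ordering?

The stages that are forced after stage nu, directly or by a chain of constraints, are stage eta, stage zeta, stage kappa. That's 3 stages.
So at least 3 stages follow stage nu, putting stage nu no later than position 4. That position is achievable by scheduling everything else first.

4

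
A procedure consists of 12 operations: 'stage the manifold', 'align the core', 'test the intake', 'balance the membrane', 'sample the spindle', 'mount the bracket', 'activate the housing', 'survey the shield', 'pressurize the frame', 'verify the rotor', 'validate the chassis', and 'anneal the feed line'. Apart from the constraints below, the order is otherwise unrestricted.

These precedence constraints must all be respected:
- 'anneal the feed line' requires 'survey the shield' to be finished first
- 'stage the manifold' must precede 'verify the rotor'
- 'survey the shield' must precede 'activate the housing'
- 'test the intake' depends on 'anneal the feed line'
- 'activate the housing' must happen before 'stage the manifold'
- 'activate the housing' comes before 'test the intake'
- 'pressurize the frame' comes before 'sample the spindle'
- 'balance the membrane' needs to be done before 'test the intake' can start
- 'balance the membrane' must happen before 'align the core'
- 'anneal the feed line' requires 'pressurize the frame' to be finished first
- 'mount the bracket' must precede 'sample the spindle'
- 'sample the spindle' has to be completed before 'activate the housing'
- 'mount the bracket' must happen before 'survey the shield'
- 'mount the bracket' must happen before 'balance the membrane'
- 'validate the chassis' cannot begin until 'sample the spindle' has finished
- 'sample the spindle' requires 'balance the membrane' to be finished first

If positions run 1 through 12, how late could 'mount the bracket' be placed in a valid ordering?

The operations that are forced after 'mount the bracket', directly or by a chain of constraints, are 'stage the manifold', 'align the core', 'test the intake', 'balance the membrane', 'sample the spindle', 'activate the housing', 'survey the shield', 'verify the rotor', 'validate the chassis', 'anneal the feed line'. That's 10 operations.
With 10 mandatory successors out of 12 operations total, the latest slot for 'mount the bracket' is 12−10 = 2, and it's reachable by doing all non-successors before 'mount the bracket'.

2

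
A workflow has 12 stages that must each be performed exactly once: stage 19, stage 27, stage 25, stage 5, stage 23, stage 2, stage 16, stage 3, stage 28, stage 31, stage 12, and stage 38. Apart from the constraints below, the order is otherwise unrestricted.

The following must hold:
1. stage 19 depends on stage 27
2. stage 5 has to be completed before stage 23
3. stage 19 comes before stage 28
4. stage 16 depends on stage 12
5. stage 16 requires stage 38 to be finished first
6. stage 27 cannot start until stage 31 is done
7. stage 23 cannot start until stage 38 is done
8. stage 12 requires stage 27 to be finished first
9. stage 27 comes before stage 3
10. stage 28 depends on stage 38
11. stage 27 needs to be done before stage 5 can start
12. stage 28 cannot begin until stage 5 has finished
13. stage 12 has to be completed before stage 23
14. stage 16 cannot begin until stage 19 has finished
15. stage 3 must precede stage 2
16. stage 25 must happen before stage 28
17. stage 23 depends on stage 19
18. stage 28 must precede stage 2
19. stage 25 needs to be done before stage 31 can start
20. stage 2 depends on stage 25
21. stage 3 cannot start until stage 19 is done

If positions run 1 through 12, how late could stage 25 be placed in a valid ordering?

2

The stages that are forced after stage 25, directly or by a chain of constraints, are stage 19, stage 27, stage 5, stage 23, stage 2, stage 16, stage 3, stage 28, stage 31, stage 12. That's 10 stages.
So at least 10 stages follow stage 25, putting stage 25 no later than position 2. That position is achievable by scheduling everything else first.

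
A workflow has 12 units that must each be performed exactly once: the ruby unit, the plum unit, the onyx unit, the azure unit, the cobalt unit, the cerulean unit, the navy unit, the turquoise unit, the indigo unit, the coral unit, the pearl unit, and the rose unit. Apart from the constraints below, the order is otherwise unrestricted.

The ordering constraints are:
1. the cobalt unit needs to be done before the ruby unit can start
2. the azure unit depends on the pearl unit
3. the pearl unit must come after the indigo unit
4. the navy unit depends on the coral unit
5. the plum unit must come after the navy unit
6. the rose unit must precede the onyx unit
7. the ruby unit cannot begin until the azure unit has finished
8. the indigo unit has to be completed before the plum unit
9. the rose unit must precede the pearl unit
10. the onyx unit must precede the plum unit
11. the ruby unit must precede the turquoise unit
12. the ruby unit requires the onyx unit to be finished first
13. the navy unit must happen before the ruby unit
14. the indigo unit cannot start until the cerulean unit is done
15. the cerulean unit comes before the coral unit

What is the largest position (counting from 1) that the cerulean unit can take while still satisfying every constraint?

Following every chain forward from the cerulean unit, the units that must come later are the ruby unit, the plum unit, the azure unit, the navy unit, the turquoise unit, the indigo unit, the coral unit, the pearl unit — 8 of them.
So at least 8 units follow the cerulean unit, putting the cerulean unit no later than position 4. That position is achievable by scheduling everything else first.

4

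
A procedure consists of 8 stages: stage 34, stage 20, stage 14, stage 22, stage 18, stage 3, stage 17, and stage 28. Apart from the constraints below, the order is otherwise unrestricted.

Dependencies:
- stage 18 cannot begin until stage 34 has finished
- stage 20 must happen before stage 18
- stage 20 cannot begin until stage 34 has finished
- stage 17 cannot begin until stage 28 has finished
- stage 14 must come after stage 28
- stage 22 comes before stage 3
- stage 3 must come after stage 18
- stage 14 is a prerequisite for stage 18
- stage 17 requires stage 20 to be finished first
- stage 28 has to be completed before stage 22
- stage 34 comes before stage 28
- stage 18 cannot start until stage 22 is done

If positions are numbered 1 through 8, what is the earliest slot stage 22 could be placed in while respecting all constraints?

Working backwards through the constraints from stage 22, its full set of required predecessors is stage 34, stage 28 — 2 of them.
So at minimum 2 stages come before stage 22, putting stage 22 no earlier than position 3. That position is achievable by scheduling exactly those predecessors first.

3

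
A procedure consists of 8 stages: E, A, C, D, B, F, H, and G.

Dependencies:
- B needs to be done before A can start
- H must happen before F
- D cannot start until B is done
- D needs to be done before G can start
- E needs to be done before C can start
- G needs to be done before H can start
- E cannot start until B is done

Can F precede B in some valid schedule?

There is a dependency chain B → D → G → H → F, so F always comes after B.
So no valid ordering can have F before B.

No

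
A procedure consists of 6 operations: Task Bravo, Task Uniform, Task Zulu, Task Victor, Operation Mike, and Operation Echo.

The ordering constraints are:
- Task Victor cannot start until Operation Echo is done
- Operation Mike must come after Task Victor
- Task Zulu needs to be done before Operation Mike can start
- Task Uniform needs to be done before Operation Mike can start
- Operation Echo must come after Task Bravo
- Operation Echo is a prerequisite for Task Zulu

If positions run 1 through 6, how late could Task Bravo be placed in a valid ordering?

Every operation that must follow Task Bravo has to come after it. Tracing all chains starting from Task Bravo, those operations are: Task Zulu, Task Victor, Operation Mike, Operation Echo — 4 in total.
With 4 mandatory successors out of 6 operations total, the latest slot for Task Bravo is 6−4 = 2, and it's reachable by doing all non-successors before Task Bravo.

2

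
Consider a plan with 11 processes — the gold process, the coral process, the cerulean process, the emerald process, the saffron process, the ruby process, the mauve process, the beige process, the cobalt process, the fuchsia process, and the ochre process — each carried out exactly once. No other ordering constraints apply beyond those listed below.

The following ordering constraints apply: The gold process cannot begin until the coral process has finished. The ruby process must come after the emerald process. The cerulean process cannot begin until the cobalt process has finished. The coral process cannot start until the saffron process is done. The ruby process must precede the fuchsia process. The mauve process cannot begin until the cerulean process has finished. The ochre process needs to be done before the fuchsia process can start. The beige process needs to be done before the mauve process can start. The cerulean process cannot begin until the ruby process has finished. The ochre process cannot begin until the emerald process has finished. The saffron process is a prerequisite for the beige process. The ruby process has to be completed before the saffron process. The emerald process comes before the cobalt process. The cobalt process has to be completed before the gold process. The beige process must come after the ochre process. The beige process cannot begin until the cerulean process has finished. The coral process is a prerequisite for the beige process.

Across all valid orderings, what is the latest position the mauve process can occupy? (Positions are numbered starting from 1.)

Nothing depends on the mauve process, so it can be the final process, position 11.

11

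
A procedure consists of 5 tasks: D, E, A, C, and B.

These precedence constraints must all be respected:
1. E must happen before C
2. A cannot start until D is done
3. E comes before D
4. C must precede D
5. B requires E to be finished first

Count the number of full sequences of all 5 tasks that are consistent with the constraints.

Only E has no prerequisites, so it must go first.
Counting all ways to extend the partial order to a total order gives 4.

4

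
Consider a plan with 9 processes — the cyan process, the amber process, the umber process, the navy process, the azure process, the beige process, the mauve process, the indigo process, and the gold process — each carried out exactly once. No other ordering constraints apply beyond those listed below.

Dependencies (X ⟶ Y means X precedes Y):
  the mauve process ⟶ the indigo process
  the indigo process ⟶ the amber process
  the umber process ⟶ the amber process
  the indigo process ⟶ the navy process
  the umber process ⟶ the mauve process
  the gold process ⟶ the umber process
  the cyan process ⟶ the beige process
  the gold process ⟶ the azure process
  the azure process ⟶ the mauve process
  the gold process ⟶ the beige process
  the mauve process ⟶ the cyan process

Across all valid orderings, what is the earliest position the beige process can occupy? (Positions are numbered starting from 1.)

Every process that must precede the beige process has to come before it. Tracing all chains that end at the beige process, those processes are: the cyan process, the umber process, the azure process, the mauve process, the gold process — 5 in total.
With 5 mandatory predecessors, the earliest the beige process can sit is position 5+1 = 6, and placing just those 5 first achieves it.

6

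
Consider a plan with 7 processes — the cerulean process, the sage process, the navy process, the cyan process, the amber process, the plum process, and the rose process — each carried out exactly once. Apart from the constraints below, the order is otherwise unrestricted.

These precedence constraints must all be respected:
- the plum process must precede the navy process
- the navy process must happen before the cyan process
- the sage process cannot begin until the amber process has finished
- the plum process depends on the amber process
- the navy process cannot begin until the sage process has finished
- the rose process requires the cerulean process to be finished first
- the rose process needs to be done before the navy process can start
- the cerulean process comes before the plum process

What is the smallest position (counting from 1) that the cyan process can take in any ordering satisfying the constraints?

7

The processes that are forced before the cyan process, directly or transitively, are the cerulean process, the sage process, the navy process, the amber process, the plum process, the rose process. That's 6 processes.
So at minimum 6 processes come before the cyan process, putting the cyan process no earlier than position 7. That position is achievable by scheduling exactly those predecessors first.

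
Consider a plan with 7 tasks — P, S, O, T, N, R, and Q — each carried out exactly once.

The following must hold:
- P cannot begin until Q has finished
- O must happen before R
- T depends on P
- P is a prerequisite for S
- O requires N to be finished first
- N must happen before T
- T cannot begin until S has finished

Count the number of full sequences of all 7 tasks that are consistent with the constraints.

The tasks with no prerequisites are N, Q; any of them can be placed first.
Counting all ways to extend the partial order to a total order gives 34.

34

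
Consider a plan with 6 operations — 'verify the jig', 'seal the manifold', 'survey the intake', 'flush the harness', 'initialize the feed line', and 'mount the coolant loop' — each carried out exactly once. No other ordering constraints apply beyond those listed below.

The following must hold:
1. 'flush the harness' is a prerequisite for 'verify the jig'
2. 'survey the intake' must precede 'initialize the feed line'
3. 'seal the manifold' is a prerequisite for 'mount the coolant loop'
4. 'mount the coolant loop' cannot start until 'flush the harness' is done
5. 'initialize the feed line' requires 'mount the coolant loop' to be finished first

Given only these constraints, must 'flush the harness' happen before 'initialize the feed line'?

Following the dependencies: 'flush the harness' → 'mount the coolant loop' → 'initialize the feed line'.
That forces 'flush the harness' before 'initialize the feed line' in every valid schedule.

Yes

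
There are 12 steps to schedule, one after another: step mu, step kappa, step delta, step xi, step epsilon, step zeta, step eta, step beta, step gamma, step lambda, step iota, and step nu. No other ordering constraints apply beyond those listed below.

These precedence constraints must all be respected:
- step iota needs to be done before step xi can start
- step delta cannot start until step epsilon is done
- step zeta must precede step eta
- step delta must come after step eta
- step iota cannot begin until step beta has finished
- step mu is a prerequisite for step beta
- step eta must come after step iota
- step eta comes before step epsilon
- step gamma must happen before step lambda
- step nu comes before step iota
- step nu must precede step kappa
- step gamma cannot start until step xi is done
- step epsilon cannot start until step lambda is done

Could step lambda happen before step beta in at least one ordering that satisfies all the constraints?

There is a dependency chain step beta → step iota → step xi → step gamma → step lambda, so step lambda always comes after step beta.
Hence step lambda can never be scheduled before step beta.

No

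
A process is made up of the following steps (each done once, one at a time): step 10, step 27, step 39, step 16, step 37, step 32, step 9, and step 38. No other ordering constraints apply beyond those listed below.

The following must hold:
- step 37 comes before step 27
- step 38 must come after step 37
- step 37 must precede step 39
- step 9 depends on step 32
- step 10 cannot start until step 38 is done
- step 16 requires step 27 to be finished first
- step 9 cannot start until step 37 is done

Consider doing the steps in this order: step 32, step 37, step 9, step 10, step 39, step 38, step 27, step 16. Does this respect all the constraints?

The sequence places step 10 ahead of step 38.
But one of the constraints requires step 38 before step 10, so this ordering violates it.

No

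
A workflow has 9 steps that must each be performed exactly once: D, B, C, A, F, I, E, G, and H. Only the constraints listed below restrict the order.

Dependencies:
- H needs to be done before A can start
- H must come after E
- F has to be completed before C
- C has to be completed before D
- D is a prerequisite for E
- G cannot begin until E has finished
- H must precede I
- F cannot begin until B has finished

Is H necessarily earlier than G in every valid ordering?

H and G are not related by any chain of constraints.
A valid ordering placing G before H exists, so the answer is no.

No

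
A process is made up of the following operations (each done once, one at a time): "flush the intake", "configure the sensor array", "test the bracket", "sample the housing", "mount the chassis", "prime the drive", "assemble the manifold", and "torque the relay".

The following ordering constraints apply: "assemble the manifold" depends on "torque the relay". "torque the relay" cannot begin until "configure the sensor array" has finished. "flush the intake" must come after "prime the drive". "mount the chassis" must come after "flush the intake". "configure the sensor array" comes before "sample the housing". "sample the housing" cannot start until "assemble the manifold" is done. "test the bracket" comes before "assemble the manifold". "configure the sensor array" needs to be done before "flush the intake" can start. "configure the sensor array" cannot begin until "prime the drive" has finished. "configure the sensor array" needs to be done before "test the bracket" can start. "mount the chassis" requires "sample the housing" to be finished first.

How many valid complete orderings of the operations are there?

10

Only "prime the drive" has no prerequisites, so it must go first.
Systematically extending each partial ordering one operation at a time and counting, there are 10 complete orderings.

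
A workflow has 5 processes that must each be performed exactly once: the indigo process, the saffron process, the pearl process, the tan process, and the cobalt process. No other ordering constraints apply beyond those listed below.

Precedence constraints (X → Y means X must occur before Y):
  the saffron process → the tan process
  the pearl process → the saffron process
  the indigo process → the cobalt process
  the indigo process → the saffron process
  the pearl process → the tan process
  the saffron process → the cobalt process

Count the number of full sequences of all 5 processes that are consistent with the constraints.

The processes with no prerequisites are the indigo process, the pearl process; any of them can be placed first.
Enumerating by repeatedly choosing an available process (one whose prerequisites are all placed) gives 4 distinct complete orderings.

4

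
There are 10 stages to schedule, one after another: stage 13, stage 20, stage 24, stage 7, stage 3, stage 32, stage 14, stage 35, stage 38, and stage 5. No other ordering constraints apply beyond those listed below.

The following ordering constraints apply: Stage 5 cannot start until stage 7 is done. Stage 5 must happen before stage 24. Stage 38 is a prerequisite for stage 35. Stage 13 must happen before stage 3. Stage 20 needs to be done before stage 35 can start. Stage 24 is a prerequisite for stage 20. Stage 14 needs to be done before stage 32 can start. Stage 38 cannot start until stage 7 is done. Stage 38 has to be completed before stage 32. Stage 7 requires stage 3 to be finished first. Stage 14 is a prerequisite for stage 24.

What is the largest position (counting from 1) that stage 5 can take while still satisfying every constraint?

The stages that are forced after stage 5, directly or by a chain of constraints, are stage 20, stage 24, stage 35. That's 3 stages.
So at least 3 stages follow stage 5, putting stage 5 no later than position 7. That position is achievable by scheduling everything else first.

7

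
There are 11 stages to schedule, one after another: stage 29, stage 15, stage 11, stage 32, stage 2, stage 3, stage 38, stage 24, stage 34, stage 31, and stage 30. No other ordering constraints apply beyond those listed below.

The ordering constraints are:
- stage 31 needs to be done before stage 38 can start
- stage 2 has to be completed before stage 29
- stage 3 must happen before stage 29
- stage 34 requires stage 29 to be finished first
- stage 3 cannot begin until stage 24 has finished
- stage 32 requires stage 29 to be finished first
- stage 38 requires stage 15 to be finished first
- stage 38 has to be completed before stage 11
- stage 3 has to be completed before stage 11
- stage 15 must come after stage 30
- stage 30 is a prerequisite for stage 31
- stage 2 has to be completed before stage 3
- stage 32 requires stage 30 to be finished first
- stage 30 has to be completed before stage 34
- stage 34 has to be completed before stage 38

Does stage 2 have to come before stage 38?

Yes

Following the dependencies: stage 2 → stage 29 → stage 34 → stage 38.
Hence stage 2 necessarily comes before stage 38.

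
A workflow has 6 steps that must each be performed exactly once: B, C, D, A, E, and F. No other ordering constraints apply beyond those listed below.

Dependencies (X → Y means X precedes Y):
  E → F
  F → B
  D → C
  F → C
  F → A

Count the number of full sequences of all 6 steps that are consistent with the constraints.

2 steps have no prerequisites (D, E), so any of them could come first.
Systematically extending each partial ordering one step at a time and counting, there are 24 complete orderings.

24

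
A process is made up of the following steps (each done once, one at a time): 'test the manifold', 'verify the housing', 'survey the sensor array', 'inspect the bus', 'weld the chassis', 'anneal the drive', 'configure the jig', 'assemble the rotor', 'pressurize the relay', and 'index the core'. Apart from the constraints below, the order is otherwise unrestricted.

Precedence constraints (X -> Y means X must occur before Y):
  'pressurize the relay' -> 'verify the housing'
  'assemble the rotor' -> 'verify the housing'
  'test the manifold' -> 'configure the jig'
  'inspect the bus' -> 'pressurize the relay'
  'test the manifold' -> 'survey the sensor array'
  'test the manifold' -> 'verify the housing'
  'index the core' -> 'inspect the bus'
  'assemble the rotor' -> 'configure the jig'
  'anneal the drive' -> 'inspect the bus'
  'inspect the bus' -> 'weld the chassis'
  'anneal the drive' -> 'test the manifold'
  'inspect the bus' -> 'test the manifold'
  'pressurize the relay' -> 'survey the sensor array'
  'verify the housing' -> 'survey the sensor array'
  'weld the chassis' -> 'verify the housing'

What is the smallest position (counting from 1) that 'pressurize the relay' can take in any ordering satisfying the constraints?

4

Every step that must precede 'pressurize the relay' has to come before it. Tracing all chains that end at 'pressurize the relay', those steps are: 'inspect the bus', 'anneal the drive', 'index the core' — 3 in total.
With 3 mandatory predecessors, the earliest 'pressurize the relay' can sit is position 3+1 = 4, and placing just those 3 first achieves it.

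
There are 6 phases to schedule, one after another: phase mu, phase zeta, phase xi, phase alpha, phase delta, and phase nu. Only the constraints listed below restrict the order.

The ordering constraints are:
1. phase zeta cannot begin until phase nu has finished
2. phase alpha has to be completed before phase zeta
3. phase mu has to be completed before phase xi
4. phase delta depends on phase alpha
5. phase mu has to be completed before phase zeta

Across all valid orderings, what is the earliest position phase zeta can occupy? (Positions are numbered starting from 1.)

4

Every phase that must precede phase zeta has to come before it. Tracing all chains that end at phase zeta, those phases are: phase mu, phase alpha, phase nu — 3 in total.
With 3 mandatory predecessors, the earliest phase zeta can sit is position 3+1 = 4, and placing just those 3 first achieves it.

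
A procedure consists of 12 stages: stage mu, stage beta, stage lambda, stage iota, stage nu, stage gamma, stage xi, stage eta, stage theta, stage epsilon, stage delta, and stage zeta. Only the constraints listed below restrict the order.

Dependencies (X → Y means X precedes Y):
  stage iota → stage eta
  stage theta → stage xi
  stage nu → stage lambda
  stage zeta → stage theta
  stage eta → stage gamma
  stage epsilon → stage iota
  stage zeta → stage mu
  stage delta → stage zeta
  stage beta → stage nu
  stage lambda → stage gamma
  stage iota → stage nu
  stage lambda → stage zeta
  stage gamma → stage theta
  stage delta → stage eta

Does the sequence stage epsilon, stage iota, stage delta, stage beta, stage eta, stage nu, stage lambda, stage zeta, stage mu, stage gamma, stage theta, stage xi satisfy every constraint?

Yes

Checking each listed constraint against this order: for instance, stage eta is in position 5 and stage gamma in position 10, so that constraint holds — and the remaining constraints check out the same way.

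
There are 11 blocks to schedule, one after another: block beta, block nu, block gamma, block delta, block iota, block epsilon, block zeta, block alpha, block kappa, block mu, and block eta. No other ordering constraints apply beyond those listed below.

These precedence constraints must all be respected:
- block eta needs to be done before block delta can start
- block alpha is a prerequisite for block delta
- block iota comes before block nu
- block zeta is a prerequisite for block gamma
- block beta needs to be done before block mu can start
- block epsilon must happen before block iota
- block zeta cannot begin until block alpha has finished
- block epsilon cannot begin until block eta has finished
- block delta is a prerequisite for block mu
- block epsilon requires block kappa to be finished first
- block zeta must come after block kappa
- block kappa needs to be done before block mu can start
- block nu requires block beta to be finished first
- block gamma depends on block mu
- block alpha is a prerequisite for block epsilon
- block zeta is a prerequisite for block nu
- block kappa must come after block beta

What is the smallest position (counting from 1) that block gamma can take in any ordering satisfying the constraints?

8

The blocks that are forced before block gamma, directly or transitively, are block beta, block delta, block zeta, block alpha, block kappa, block mu, block eta. That's 7 blocks.
With 7 mandatory predecessors, the earliest block gamma can sit is position 7+1 = 8, and placing just those 7 first achieves it.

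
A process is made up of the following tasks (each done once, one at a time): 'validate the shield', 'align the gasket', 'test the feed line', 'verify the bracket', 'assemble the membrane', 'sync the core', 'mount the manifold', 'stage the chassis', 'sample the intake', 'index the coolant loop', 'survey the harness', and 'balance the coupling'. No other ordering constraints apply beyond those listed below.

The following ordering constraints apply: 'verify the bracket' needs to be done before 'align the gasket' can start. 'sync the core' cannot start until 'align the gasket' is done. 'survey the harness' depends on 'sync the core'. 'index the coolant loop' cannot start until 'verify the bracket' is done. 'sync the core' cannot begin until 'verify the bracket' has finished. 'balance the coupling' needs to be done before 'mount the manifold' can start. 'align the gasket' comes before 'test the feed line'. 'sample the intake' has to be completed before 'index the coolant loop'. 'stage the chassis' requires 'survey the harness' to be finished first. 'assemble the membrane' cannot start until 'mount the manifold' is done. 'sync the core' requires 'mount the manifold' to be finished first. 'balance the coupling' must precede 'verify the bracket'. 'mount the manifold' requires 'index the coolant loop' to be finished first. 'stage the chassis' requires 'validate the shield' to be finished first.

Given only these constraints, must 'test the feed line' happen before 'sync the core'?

No

No chain of constraints connects 'test the feed line' to 'sync the core' in either direction.
There exist valid orderings with 'sync the core' before 'test the feed line', so 'test the feed line' is not required to come first.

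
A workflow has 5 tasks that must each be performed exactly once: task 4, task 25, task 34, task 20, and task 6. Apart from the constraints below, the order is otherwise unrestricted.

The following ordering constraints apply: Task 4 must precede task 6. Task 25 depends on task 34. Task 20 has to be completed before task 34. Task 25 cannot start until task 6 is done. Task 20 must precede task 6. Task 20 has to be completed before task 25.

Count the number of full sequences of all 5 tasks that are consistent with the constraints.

5

2 tasks have no prerequisites (task 4, task 20), so any of them could come first.
Enumerating by repeatedly choosing an available task (one whose prerequisites are all placed) gives 5 distinct complete orderings.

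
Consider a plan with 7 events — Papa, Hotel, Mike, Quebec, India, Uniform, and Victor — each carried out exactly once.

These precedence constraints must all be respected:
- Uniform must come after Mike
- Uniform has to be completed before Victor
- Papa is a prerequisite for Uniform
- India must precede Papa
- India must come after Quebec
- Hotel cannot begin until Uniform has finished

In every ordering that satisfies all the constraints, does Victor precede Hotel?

Victor and Hotel are not related by any chain of constraints.
There exist valid orderings with Hotel before Victor, so Victor is not required to come first.

No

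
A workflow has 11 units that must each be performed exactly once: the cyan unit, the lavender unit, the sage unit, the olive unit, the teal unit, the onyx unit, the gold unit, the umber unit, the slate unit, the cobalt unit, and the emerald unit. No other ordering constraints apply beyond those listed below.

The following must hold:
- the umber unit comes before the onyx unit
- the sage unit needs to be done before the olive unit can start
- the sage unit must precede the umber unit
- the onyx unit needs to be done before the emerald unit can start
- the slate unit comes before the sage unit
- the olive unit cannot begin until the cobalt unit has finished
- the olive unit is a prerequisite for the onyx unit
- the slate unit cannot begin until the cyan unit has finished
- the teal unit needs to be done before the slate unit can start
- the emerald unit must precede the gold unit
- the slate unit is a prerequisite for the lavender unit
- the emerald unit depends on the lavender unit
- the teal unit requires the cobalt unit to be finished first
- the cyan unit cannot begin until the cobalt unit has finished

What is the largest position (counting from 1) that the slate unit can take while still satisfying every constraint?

4

Every unit that must follow the slate unit has to come after it. Tracing all chains starting from the slate unit, those units are: the lavender unit, the sage unit, the olive unit, the onyx unit, the gold unit, the umber unit, the emerald unit — 7 in total.
So at least 7 units follow the slate unit, putting the slate unit no later than position 4. That position is achievable by scheduling everything else first.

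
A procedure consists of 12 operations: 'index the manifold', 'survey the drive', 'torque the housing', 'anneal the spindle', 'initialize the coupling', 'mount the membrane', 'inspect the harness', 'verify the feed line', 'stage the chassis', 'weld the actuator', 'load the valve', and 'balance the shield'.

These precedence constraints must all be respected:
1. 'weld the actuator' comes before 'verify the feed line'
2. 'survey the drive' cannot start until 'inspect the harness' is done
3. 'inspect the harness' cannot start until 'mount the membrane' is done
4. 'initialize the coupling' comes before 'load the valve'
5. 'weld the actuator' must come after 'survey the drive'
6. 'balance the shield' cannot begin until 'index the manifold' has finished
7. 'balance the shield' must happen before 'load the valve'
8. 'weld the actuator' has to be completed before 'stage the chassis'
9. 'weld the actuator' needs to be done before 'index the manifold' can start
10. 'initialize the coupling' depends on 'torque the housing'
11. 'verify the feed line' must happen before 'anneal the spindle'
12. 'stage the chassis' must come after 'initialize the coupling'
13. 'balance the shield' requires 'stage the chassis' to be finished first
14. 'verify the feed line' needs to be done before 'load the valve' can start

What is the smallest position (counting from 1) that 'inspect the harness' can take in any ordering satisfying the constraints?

2

The only operation forced before 'inspect the harness' (directly or transitively) is 'mount the membrane'.
With 1 mandatory predecessor, the earliest 'inspect the harness' can sit is position 1+1 = 2, and placing just that one first achieves it.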